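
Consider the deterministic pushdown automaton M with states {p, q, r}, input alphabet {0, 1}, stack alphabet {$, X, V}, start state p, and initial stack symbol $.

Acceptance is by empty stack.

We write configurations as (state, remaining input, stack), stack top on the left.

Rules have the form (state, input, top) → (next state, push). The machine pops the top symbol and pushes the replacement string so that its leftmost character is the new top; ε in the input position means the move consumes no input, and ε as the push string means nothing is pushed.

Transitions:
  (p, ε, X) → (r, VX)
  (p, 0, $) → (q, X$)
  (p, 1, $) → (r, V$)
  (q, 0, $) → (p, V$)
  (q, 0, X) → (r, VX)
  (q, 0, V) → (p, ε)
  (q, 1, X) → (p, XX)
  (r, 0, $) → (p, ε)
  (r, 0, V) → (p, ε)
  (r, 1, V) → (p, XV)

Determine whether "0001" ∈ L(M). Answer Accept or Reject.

(p, 0001, $)
  read 0, top $: go to q, push X$ → (q, 001, X$)
  read 0, top X: go to r, push VX → (r, 01, VX$)
  read 0, top V: go to p, push ε → (p, 1, X$)
  ε-move, top X: go to r, push VX → (r, 1, VX$)
  read 1, top V: go to p, push XV → (p, ε, XVX$)
  ε-move, top X: go to r, push VX → (r, ε, VXVX$)
All input consumed; stack is VXVX$, not empty, and no further ε-move applies.

Reject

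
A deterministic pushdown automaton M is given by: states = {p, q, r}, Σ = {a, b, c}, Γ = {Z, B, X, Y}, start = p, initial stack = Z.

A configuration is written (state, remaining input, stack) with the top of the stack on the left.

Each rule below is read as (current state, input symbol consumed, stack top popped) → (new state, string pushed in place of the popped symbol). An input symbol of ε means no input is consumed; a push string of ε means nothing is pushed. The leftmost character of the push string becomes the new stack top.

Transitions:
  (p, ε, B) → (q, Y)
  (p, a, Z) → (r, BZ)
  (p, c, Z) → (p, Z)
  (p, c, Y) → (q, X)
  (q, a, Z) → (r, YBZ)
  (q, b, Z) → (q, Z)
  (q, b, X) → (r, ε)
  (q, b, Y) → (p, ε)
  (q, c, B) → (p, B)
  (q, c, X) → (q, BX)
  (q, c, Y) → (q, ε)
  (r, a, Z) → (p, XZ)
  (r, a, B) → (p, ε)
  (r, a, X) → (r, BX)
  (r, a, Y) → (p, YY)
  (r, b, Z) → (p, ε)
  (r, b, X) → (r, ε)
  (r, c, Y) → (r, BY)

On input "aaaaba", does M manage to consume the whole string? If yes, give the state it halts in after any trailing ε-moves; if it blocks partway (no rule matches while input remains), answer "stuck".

stuck

(p, aaaaba, Z) ⊢ (r, aaaba, BZ) ⊢ (p, aaba, Z) ⊢ (r, aba, BZ) ⊢ (p, ba, Z)
No transition for (p, b, top Z); M blocks with input ba remaining.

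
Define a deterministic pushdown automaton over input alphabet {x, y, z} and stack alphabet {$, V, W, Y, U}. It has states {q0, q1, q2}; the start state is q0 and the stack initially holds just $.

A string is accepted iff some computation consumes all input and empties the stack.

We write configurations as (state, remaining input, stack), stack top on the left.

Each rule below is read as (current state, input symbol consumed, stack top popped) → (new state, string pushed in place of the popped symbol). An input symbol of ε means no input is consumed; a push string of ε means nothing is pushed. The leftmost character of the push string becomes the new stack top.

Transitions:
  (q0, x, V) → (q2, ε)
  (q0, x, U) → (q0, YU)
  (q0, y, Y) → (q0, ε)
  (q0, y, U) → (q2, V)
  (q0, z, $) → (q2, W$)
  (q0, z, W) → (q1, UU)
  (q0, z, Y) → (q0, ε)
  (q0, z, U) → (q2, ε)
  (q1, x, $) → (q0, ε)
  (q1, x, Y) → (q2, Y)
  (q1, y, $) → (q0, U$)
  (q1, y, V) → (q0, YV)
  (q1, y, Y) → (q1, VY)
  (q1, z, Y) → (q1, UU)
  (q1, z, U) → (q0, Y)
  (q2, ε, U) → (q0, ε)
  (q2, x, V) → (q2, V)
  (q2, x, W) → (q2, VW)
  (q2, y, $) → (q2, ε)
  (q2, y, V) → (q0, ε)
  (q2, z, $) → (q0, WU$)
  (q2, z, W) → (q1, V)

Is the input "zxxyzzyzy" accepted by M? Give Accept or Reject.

Accept

(q0, zxxyzzyzy, $)
  read z, top $: go to q2, push W$ → (q2, xxyzzyzy, W$)
  read x, top W: go to q2, push VW → (q2, xyzzyzy, VW$)
  read x, top V: go to q2, push V → (q2, yzzyzy, VW$)
  read y, top V: go to q0, push ε → (q0, zzyzy, W$)
  read z, top W: go to q1, push UU → (q1, zyzy, UU$)
  read z, top U: go to q0, push Y → (q0, yzy, YU$)
  read y, top Y: go to q0, push ε → (q0, zy, U$)
  read z, top U: go to q2, push ε → (q2, y, $)
  read y, top $: go to q2, push ε → (q2, ε, ε)
All input consumed and the stack is empty.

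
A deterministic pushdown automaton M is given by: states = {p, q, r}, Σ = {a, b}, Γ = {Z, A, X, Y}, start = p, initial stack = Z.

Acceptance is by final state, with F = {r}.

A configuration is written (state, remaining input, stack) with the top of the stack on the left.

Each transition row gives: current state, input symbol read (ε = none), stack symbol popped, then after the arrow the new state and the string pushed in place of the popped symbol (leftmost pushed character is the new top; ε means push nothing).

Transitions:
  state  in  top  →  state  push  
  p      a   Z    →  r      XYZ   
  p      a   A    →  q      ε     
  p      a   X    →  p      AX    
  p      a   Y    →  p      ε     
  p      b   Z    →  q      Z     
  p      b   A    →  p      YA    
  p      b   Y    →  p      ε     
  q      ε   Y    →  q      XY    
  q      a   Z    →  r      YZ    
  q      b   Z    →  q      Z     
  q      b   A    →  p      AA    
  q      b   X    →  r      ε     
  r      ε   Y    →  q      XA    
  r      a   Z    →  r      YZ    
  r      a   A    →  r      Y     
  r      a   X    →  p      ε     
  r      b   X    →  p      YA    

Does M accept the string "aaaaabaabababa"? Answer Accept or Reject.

(p, aaaaabaabababa, Z) ⊢ (r, aaaabaabababa, XYZ) ⊢ (p, aaabaabababa, YZ) ⊢ (p, aabaabababa, Z) ⊢ (r, abaabababa, XYZ) ⊢ (p, baabababa, YZ) ⊢ (p, aabababa, Z) ⊢ (r, abababa, XYZ) ⊢ (p, bababa, YZ) ⊢ (p, ababa, Z) ⊢ (r, baba, XYZ) ⊢ (p, aba, YAYZ) ⊢ (p, ba, AYZ) ⊢ (p, a, YAYZ) ⊢ (p, ε, AYZ)
All input consumed; state p ∉ F and no further ε-move applies.

Reject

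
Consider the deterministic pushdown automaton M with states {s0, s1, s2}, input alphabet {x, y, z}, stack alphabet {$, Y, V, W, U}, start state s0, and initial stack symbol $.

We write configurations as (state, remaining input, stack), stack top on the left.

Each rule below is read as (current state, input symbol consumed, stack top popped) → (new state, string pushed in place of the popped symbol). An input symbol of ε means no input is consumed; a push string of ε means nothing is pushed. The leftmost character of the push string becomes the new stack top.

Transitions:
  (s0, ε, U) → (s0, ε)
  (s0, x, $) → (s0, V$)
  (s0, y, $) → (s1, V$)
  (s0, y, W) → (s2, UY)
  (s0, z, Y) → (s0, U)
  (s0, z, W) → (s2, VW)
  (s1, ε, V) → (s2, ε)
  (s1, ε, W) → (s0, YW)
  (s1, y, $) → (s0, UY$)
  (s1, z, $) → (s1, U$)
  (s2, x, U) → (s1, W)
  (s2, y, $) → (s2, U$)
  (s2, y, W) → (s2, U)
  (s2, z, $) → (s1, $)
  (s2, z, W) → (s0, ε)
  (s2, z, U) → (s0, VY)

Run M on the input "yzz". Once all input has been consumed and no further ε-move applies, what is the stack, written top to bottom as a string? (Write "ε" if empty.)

U$

(s0, yzz, $)
  read y, top $: go to s1, push V$ → (s1, zz, V$)
  ε-move, top V: go to s2, push ε → (s2, zz, $)
  read z, top $: go to s1, push $ → (s1, z, $)
  read z, top $: go to s1, push U$ → (s1, ε, U$)
All input consumed in state s1 with stack U$.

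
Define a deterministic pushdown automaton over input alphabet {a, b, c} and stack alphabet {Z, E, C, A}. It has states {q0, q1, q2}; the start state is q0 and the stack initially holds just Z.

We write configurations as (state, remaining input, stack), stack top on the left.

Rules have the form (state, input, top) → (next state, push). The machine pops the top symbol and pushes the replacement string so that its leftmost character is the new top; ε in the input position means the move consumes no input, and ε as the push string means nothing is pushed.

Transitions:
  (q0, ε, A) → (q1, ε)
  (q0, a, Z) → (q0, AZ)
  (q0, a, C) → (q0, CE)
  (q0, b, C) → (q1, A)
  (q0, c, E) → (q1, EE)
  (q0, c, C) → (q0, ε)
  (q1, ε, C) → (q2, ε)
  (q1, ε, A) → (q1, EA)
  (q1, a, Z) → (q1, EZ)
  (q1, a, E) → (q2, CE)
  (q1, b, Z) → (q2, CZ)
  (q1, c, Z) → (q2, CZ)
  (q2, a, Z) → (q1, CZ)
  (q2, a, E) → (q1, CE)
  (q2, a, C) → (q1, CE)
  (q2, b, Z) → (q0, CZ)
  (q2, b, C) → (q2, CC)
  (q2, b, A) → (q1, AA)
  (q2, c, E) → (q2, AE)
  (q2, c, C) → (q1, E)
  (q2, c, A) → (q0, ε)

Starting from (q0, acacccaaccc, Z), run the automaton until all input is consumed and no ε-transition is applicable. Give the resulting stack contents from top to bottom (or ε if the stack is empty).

EEEEZ

(q0, acacccaaccc, Z)
  read a, top Z: go to q0, push AZ → (q0, cacccaaccc, AZ)
  ε-move, top A: go to q1, push ε → (q1, cacccaaccc, Z)
  read c, top Z: go to q2, push CZ → (q2, acccaaccc, CZ)
  read a, top C: go to q1, push CE → (q1, cccaaccc, CEZ)
  ε-move, top C: go to q2, push ε → (q2, cccaaccc, EZ)
  read c, top E: go to q2, push AE → (q2, ccaaccc, AEZ)
  read c, top A: go to q0, push ε → (q0, caaccc, EZ)
  read c, top E: go to q1, push EE → (q1, aaccc, EEZ)
  read a, top E: go to q2, push CE → (q2, accc, CEEZ)
  read a, top C: go to q1, push CE → (q1, ccc, CEEEZ)
  ε-move, top C: go to q2, push ε → (q2, ccc, EEEZ)
  read c, top E: go to q2, push AE → (q2, cc, AEEEZ)
  read c, top A: go to q0, push ε → (q0, c, EEEZ)
  read c, top E: go to q1, push EE → (q1, ε, EEEEZ)
All input consumed in state q1 with stack EEEEZ.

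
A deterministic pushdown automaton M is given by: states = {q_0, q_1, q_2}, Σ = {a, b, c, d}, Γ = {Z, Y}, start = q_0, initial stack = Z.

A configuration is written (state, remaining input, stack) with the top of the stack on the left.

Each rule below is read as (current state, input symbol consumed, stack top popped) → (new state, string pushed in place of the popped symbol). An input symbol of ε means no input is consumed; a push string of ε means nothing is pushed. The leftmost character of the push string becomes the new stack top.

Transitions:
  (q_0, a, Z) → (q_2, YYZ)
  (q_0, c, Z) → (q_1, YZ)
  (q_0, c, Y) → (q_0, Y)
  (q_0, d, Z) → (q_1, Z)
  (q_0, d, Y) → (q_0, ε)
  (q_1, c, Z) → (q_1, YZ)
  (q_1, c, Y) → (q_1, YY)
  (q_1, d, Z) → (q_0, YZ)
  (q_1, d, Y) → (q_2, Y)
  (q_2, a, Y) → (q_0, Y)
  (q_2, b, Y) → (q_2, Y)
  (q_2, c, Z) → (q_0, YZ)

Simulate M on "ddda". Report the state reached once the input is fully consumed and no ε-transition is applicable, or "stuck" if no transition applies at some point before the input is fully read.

(q_0, ddda, Z)
  read d, top Z: go to q_1, push Z → (q_1, dda, Z)
  read d, top Z: go to q_0, push YZ → (q_0, da, YZ)
  read d, top Y: go to q_0, push ε → (q_0, a, Z)
  read a, top Z: go to q_2, push YYZ → (q_2, ε, YYZ)
All input consumed; M is in state q_2.

q_2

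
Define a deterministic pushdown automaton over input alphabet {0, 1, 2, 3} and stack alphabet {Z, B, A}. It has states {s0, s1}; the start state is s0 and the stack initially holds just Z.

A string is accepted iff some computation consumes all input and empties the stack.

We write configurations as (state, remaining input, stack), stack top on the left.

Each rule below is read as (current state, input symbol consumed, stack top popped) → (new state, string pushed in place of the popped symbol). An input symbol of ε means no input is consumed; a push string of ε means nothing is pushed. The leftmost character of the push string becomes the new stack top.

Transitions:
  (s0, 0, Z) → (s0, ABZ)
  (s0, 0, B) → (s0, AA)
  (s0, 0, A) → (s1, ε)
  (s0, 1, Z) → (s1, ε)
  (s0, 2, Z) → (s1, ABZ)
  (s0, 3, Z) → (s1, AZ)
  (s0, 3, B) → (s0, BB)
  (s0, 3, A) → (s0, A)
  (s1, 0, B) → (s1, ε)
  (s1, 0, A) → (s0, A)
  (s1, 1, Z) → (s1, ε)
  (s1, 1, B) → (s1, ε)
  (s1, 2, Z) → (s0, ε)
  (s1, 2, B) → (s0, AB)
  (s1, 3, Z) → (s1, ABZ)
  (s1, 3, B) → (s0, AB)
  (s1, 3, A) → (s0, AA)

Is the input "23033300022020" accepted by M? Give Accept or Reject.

(s0, 23033300022020, Z)
  read 2, top Z: go to s1, push ABZ → (s1, 3033300022020, ABZ)
  read 3, top A: go to s0, push AA → (s0, 033300022020, AABZ)
  read 0, top A: go to s1, push ε → (s1, 33300022020, ABZ)
  read 3, top A: go to s0, push AA → (s0, 3300022020, AABZ)
  read 3, top A: go to s0, push A → (s0, 300022020, AABZ)
  read 3, top A: go to s0, push A → (s0, 00022020, AABZ)
  read 0, top A: go to s1, push ε → (s1, 0022020, ABZ)
  read 0, top A: go to s0, push A → (s0, 022020, ABZ)
  read 0, top A: go to s1, push ε → (s1, 22020, BZ)
  read 2, top B: go to s0, push AB → (s0, 2020, ABZ)
No transition applies at (s0, 2020, ABZ); input not fully consumed.

Reject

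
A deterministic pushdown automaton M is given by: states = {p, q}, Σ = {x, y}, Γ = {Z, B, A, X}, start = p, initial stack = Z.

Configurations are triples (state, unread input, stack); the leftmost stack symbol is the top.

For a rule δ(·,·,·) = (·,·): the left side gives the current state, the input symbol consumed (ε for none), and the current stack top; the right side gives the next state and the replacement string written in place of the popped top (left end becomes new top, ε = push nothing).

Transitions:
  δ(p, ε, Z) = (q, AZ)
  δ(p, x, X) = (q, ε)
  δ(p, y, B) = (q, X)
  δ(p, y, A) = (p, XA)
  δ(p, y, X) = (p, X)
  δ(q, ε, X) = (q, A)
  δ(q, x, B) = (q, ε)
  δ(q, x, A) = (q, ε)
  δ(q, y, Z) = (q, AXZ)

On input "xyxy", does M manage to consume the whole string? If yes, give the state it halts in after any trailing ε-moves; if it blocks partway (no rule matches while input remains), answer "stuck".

(p, xyxy, Z)
  ε-move, top Z: go to q, push AZ → (q, xyxy, AZ)
  read x, top A: go to q, push ε → (q, yxy, Z)
  read y, top Z: go to q, push AXZ → (q, xy, AXZ)
  read x, top A: go to q, push ε → (q, y, XZ)
  ε-move, top X: go to q, push A → (q, y, AZ)
No transition for (q, y, top A); M blocks with input y remaining.

stuck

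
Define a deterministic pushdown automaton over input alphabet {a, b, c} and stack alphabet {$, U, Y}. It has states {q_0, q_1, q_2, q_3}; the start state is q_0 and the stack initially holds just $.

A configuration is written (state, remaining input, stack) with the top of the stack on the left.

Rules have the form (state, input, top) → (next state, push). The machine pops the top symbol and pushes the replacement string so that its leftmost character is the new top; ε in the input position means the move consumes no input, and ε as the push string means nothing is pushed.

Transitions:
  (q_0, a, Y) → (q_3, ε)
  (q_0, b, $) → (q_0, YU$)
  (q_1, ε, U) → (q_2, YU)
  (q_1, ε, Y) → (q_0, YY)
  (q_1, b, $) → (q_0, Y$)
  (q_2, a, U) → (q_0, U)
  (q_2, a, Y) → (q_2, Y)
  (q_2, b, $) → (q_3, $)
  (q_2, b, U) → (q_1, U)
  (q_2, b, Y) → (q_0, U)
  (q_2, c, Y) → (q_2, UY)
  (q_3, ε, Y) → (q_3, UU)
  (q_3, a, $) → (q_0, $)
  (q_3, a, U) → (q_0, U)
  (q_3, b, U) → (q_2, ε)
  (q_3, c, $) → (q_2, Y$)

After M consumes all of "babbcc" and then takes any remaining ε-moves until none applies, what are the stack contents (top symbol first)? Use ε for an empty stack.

(q_0, babbcc, $)
  read b, top $: go to q_0, push YU$ → (q_0, abbcc, YU$)
  read a, top Y: go to q_3, push ε → (q_3, bbcc, U$)
  read b, top U: go to q_2, push ε → (q_2, bcc, $)
  read b, top $: go to q_3, push $ → (q_3, cc, $)
  read c, top $: go to q_2, push Y$ → (q_2, c, Y$)
  read c, top Y: go to q_2, push UY → (q_2, ε, UY$)
All input consumed in state q_2 with stack UY$.

UY$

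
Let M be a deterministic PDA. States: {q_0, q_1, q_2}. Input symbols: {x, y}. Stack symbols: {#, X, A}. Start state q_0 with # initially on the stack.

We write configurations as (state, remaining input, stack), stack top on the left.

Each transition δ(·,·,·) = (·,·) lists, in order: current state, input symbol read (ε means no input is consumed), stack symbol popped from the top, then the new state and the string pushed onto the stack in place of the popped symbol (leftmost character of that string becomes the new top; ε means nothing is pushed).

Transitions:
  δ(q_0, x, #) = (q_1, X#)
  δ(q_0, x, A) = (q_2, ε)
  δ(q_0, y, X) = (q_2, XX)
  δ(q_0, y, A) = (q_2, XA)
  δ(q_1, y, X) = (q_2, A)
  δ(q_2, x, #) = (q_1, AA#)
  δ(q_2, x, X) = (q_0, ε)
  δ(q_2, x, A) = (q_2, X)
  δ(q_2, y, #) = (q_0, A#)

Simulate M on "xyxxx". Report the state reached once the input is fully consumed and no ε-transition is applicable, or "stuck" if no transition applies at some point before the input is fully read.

q_1

(q_0, xyxxx, #)
  read x, top #: go to q_1, push X# → (q_1, yxxx, X#)
  read y, top X: go to q_2, push A → (q_2, xxx, A#)
  read x, top A: go to q_2, push X → (q_2, xx, X#)
  read x, top X: go to q_0, push ε → (q_0, x, #)
  read x, top #: go to q_1, push X# → (q_1, ε, X#)
All input consumed; M is in state q_1.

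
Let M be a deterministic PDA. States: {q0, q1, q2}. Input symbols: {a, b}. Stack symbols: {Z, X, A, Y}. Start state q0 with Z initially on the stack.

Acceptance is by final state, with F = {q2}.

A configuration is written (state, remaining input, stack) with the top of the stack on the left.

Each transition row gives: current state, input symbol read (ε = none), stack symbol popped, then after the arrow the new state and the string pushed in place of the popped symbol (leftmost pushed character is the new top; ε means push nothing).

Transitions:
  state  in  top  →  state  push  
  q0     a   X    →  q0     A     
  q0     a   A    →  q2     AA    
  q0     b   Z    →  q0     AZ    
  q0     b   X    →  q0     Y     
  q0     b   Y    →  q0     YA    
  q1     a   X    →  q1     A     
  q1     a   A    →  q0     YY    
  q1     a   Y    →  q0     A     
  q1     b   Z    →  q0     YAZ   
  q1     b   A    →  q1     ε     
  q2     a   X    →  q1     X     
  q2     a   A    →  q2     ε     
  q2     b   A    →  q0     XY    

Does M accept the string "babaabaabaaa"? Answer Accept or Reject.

(q0, babaabaabaaa, Z) ⊢ (q0, abaabaabaaa, AZ) ⊢ (q2, baabaabaaa, AAZ) ⊢ (q0, aabaabaaa, XYAZ) ⊢ (q0, abaabaaa, AYAZ) ⊢ (q2, baabaaa, AAYAZ) ⊢ (q0, aabaaa, XYAYAZ) ⊢ (q0, abaaa, AYAYAZ) ⊢ (q2, baaa, AAYAYAZ) ⊢ (q0, aaa, XYAYAYAZ) ⊢ (q0, aa, AYAYAYAZ) ⊢ (q2, a, AAYAYAYAZ) ⊢ (q2, ε, AYAYAYAZ)
All input consumed; state q2 ∈ F.

Accept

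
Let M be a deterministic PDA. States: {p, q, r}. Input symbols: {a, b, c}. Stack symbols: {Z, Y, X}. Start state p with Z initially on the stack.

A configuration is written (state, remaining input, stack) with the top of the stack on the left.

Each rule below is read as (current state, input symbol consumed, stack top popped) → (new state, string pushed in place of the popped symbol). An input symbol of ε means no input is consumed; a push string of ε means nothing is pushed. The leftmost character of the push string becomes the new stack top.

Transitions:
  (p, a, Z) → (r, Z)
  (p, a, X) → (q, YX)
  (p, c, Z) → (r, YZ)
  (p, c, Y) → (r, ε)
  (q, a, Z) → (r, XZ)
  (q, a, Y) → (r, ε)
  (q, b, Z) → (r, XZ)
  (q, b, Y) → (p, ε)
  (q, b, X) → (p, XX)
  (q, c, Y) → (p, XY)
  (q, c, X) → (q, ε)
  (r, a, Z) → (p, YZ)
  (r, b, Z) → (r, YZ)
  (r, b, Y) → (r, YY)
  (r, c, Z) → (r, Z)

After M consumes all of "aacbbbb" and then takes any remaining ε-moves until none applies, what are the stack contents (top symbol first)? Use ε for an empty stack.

YYYYZ

(p, aacbbbb, Z)
  read a, top Z: go to r, push Z → (r, acbbbb, Z)
  read a, top Z: go to p, push YZ → (p, cbbbb, YZ)
  read c, top Y: go to r, push ε → (r, bbbb, Z)
  read b, top Z: go to r, push YZ → (r, bbb, YZ)
  read b, top Y: go to r, push YY → (r, bb, YYZ)
  read b, top Y: go to r, push YY → (r, b, YYYZ)
  read b, top Y: go to r, push YY → (r, ε, YYYYZ)
All input consumed in state r with stack YYYYZ.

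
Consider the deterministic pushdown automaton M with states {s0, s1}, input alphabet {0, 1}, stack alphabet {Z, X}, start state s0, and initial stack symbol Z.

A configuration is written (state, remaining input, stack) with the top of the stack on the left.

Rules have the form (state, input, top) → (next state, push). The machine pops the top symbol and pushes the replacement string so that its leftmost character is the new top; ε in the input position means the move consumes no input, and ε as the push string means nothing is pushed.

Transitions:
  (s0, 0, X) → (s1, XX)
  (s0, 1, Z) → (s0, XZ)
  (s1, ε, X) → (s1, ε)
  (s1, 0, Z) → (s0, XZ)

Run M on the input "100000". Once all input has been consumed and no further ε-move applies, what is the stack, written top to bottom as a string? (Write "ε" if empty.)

Z

(s0, 100000, Z) ⊢ (s0, 00000, XZ) ⊢ (s1, 0000, XXZ) ⊢ (s1, 0000, XZ) ⊢ (s1, 0000, Z) ⊢ (s0, 000, XZ) ⊢ (s1, 00, XXZ) ⊢ (s1, 00, XZ) ⊢ (s1, 00, Z) ⊢ (s0, 0, XZ) ⊢ (s1, ε, XXZ) ⊢ (s1, ε, XZ) ⊢ (s1, ε, Z)
All input consumed in state s1 with stack Z.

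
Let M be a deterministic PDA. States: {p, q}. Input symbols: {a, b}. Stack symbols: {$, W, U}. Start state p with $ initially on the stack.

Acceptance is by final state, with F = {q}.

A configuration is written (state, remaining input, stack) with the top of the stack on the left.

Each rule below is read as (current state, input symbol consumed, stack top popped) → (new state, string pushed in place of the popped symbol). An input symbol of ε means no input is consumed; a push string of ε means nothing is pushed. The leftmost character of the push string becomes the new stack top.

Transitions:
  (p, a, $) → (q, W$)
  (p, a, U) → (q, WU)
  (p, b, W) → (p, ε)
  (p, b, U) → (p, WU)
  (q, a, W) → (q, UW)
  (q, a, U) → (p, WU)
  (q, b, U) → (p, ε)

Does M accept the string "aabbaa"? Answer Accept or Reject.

Accept

(p, aabbaa, $) ⊢ (q, abbaa, W$) ⊢ (q, bbaa, UW$) ⊢ (p, baa, W$) ⊢ (p, aa, $) ⊢ (q, a, W$) ⊢ (q, ε, UW$)
All input consumed; state q ∈ F.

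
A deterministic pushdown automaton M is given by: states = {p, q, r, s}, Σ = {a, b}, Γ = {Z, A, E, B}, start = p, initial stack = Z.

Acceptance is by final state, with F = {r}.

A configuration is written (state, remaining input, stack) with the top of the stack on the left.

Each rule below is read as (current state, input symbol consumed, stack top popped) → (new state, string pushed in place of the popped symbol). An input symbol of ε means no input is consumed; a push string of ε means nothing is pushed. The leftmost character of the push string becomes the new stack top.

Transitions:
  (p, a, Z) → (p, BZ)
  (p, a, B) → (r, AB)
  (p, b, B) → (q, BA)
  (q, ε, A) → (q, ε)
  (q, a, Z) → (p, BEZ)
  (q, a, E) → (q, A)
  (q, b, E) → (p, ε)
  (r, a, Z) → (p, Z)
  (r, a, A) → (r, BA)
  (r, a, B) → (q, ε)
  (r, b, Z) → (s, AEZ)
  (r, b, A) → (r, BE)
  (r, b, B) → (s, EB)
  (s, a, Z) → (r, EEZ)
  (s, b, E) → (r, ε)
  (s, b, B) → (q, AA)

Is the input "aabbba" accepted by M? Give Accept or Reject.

Reject

(p, aabbba, Z) ⊢ (p, abbba, BZ) ⊢ (r, bbba, ABZ) ⊢ (r, bba, BEBZ) ⊢ (s, ba, EBEBZ) ⊢ (r, a, BEBZ) ⊢ (q, ε, EBZ)
All input consumed; state q ∉ F and no further ε-move applies.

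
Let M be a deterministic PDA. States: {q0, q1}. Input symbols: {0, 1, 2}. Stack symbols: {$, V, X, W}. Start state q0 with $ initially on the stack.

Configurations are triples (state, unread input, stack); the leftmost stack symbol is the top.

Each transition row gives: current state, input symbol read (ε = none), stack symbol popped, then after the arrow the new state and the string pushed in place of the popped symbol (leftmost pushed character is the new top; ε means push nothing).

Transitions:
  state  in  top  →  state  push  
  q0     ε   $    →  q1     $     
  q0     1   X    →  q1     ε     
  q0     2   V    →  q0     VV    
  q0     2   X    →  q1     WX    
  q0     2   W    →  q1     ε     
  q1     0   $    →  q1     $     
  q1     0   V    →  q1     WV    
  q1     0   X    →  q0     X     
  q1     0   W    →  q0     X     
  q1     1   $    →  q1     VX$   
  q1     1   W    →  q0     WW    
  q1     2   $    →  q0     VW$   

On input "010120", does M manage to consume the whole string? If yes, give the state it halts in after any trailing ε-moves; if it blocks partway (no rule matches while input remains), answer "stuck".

(q0, 010120, $) ⊢ (q1, 010120, $) ⊢ (q1, 10120, $) ⊢ (q1, 0120, VX$) ⊢ (q1, 120, WVX$) ⊢ (q0, 20, WWVX$) ⊢ (q1, 0, WVX$) ⊢ (q0, ε, XVX$)
All input consumed; M is in state q0.

q0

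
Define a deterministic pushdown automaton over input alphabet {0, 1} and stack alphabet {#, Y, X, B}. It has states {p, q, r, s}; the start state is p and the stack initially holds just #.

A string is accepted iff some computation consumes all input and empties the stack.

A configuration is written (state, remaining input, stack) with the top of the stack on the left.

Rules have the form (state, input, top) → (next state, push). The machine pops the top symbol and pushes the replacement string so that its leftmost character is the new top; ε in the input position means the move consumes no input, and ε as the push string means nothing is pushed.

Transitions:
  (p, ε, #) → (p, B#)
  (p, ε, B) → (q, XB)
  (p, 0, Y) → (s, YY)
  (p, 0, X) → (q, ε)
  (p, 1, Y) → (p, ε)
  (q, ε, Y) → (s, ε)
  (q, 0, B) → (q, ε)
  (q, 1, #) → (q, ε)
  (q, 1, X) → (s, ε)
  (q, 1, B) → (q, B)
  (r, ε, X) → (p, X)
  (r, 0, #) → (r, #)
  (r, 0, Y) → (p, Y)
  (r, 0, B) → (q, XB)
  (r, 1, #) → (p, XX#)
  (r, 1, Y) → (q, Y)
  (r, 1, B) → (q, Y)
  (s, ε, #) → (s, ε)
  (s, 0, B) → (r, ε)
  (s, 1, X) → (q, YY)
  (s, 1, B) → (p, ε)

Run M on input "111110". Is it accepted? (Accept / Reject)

Reject

(p, 111110, #) ⊢ (p, 111110, B#) ⊢ (q, 111110, XB#) ⊢ (s, 11110, B#) ⊢ (p, 1110, #) ⊢ (p, 1110, B#) ⊢ (q, 1110, XB#) ⊢ (s, 110, B#) ⊢ (p, 10, #) ⊢ (p, 10, B#) ⊢ (q, 10, XB#) ⊢ (s, 0, B#) ⊢ (r, ε, #)
All input consumed; stack is #, not empty, and no further ε-move applies.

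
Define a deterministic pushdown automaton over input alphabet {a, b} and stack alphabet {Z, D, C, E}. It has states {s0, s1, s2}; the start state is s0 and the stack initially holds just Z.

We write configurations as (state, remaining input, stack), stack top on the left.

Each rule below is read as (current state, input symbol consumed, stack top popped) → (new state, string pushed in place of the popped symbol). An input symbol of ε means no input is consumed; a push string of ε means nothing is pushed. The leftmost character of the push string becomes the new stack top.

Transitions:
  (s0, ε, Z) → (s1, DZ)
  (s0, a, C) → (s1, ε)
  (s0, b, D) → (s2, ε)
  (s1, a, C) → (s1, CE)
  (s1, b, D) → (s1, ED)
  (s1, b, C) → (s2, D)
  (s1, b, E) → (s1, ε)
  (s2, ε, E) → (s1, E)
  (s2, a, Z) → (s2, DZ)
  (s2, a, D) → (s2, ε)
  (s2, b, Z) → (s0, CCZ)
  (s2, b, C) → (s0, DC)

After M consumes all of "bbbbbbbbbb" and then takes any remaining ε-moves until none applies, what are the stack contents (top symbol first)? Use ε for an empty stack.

DZ

(s0, bbbbbbbbbb, Z) ⊢ (s1, bbbbbbbbbb, DZ) ⊢ (s1, bbbbbbbbb, EDZ) ⊢ (s1, bbbbbbbb, DZ) ⊢ (s1, bbbbbbb, EDZ) ⊢ (s1, bbbbbb, DZ) ⊢ (s1, bbbbb, EDZ) ⊢ (s1, bbbb, DZ) ⊢ (s1, bbb, EDZ) ⊢ (s1, bb, DZ) ⊢ (s1, b, EDZ) ⊢ (s1, ε, DZ)
All input consumed in state s1 with stack DZ.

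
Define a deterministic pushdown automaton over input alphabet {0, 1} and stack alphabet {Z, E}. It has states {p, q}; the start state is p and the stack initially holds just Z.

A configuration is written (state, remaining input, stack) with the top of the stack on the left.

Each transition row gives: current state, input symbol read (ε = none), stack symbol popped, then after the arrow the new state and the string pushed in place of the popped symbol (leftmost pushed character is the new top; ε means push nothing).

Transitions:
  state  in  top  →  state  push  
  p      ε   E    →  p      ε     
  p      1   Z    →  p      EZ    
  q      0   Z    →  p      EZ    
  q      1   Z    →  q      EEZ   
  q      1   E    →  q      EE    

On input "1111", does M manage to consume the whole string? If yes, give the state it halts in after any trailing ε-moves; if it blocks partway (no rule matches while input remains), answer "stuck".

p

(p, 1111, Z)
  read 1, top Z: go to p, push EZ → (p, 111, EZ)
  ε-move, top E: go to p, push ε → (p, 111, Z)
  read 1, top Z: go to p, push EZ → (p, 11, EZ)
  ε-move, top E: go to p, push ε → (p, 11, Z)
  read 1, top Z: go to p, push EZ → (p, 1, EZ)
  ε-move, top E: go to p, push ε → (p, 1, Z)
  read 1, top Z: go to p, push EZ → (p, ε, EZ)
  ε-move, top E: go to p, push ε → (p, ε, Z)
All input consumed; M is in state p.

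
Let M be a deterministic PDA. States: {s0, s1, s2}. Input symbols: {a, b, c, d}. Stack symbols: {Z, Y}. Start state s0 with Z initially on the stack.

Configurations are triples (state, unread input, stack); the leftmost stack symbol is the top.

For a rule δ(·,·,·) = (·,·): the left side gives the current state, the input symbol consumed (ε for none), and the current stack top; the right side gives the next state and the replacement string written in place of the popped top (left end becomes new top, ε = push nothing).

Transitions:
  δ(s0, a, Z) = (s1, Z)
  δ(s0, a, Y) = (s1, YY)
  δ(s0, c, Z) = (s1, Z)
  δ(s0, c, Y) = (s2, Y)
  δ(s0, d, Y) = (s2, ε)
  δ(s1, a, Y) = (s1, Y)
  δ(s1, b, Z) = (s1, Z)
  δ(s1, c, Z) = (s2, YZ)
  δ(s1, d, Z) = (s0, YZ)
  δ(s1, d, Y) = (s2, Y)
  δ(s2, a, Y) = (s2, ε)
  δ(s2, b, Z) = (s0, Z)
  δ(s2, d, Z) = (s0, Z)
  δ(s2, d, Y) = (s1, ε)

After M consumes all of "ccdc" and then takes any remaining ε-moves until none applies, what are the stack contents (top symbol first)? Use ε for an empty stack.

(s0, ccdc, Z) ⊢ (s1, cdc, Z) ⊢ (s2, dc, YZ) ⊢ (s1, c, Z) ⊢ (s2, ε, YZ)
All input consumed in state s2 with stack YZ.

YZ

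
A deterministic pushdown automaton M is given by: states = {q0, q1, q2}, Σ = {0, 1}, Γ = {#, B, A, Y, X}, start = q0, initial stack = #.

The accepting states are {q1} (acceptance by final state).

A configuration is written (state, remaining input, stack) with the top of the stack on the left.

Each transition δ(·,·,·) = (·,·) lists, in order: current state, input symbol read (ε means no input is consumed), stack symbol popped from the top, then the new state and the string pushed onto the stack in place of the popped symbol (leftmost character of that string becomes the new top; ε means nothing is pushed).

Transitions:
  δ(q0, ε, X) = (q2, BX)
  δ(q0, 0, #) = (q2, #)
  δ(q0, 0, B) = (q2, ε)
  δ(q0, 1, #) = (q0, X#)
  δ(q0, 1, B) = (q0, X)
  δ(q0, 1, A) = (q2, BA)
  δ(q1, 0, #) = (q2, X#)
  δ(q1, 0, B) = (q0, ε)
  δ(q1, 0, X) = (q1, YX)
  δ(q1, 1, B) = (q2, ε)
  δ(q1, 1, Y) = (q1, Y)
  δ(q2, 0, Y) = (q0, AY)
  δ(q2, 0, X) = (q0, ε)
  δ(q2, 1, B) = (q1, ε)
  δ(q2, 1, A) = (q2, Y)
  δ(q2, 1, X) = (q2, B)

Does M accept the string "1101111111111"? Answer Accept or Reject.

Accept

(q0, 1101111111111, #)
  read 1, top #: go to q0, push X# → (q0, 101111111111, X#)
  ε-move, top X: go to q2, push BX → (q2, 101111111111, BX#)
  read 1, top B: go to q1, push ε → (q1, 01111111111, X#)
  read 0, top X: go to q1, push YX → (q1, 1111111111, YX#)
  read 1, top Y: go to q1, push Y → (q1, 111111111, YX#)
  read 1, top Y: go to q1, push Y → (q1, 11111111, YX#)
  read 1, top Y: go to q1, push Y → (q1, 1111111, YX#)
  read 1, top Y: go to q1, push Y → (q1, 111111, YX#)
  read 1, top Y: go to q1, push Y → (q1, 11111, YX#)
  read 1, top Y: go to q1, push Y → (q1, 1111, YX#)
  read 1, top Y: go to q1, push Y → (q1, 111, YX#)
  read 1, top Y: go to q1, push Y → (q1, 11, YX#)
  read 1, top Y: go to q1, push Y → (q1, 1, YX#)
  read 1, top Y: go to q1, push Y → (q1, ε, YX#)
All input consumed; state q1 ∈ F.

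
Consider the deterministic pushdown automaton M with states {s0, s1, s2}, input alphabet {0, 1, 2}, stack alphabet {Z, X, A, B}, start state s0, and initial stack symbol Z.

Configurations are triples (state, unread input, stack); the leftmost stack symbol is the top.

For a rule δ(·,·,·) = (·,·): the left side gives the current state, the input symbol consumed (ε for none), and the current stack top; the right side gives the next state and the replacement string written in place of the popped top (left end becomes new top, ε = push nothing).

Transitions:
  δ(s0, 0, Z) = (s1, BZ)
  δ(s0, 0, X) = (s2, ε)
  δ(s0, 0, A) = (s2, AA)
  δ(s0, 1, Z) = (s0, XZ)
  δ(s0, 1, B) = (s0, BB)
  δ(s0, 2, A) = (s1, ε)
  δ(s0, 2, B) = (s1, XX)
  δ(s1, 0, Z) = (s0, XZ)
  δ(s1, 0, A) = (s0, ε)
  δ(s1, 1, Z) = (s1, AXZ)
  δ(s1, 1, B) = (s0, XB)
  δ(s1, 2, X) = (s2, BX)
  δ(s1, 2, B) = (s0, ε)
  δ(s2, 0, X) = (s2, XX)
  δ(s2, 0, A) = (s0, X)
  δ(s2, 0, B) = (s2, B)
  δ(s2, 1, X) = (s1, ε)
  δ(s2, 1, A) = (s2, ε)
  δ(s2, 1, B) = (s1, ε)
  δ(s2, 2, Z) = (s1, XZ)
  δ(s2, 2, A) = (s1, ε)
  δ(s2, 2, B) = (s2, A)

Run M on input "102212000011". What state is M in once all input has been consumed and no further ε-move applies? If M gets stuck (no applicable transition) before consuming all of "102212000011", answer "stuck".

(s0, 102212000011, Z) ⊢ (s0, 02212000011, XZ) ⊢ (s2, 2212000011, Z) ⊢ (s1, 212000011, XZ) ⊢ (s2, 12000011, BXZ) ⊢ (s1, 2000011, XZ) ⊢ (s2, 000011, BXZ) ⊢ (s2, 00011, BXZ) ⊢ (s2, 0011, BXZ) ⊢ (s2, 011, BXZ) ⊢ (s2, 11, BXZ) ⊢ (s1, 1, XZ)
No transition for (s1, 1, top X); M blocks with input 1 remaining.

stuck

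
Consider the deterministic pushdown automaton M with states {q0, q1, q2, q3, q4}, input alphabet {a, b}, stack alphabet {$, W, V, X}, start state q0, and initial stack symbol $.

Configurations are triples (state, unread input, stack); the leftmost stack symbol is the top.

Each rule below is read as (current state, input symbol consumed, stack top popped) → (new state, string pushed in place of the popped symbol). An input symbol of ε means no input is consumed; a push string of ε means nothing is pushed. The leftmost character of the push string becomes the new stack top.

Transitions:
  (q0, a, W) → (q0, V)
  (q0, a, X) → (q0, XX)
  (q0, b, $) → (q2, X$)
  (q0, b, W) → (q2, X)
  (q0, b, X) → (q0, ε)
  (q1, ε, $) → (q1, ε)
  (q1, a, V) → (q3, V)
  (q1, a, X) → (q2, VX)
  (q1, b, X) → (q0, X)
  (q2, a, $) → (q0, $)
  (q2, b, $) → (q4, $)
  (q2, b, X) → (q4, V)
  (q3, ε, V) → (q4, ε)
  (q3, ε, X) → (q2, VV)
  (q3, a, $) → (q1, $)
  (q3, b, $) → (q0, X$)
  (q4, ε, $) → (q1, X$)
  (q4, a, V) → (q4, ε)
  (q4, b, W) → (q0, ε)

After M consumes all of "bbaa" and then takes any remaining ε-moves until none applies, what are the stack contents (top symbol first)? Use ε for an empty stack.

VX$

(q0, bbaa, $)
  read b, top $: go to q2, push X$ → (q2, baa, X$)
  read b, top X: go to q4, push V → (q4, aa, V$)
  read a, top V: go to q4, push ε → (q4, a, $)
  ε-move, top $: go to q1, push X$ → (q1, a, X$)
  read a, top X: go to q2, push VX → (q2, ε, VX$)
All input consumed in state q2 with stack VX$.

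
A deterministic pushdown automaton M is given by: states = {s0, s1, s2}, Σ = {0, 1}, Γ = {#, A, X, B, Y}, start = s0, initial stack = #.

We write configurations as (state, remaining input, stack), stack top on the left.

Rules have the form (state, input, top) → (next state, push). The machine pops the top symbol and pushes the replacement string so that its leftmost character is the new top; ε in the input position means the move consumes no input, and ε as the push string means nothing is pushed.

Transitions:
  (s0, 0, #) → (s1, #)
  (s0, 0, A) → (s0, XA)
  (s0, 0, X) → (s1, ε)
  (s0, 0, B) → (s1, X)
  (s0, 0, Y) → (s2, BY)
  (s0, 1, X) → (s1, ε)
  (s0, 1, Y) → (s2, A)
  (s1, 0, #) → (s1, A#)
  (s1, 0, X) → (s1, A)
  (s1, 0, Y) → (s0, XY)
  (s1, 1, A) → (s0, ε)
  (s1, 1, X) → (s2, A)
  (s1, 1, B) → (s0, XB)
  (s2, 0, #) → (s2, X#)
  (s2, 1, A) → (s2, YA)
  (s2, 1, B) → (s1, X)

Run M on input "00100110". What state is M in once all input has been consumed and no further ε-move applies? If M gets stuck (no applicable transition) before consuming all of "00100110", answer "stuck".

stuck

(s0, 00100110, #) ⊢ (s1, 0100110, #) ⊢ (s1, 100110, A#) ⊢ (s0, 00110, #) ⊢ (s1, 0110, #) ⊢ (s1, 110, A#) ⊢ (s0, 10, #)
No transition for (s0, 1, top #); M blocks with input 10 remaining.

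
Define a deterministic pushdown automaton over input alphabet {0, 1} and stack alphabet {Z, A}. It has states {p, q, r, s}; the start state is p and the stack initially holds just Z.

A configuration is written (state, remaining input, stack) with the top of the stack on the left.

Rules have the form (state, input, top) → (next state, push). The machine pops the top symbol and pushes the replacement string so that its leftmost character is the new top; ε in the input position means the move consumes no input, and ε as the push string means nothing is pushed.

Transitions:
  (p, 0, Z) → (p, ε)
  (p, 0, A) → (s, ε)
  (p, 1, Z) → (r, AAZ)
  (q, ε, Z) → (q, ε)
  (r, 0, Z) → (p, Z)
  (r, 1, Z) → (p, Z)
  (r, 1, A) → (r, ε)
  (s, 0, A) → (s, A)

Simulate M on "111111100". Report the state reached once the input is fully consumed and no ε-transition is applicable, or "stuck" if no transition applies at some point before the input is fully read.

(p, 111111100, Z) ⊢ (r, 11111100, AAZ) ⊢ (r, 1111100, AZ) ⊢ (r, 111100, Z) ⊢ (p, 11100, Z) ⊢ (r, 1100, AAZ) ⊢ (r, 100, AZ) ⊢ (r, 00, Z) ⊢ (p, 0, Z) ⊢ (p, ε, ε)
All input consumed; M is in state p.

p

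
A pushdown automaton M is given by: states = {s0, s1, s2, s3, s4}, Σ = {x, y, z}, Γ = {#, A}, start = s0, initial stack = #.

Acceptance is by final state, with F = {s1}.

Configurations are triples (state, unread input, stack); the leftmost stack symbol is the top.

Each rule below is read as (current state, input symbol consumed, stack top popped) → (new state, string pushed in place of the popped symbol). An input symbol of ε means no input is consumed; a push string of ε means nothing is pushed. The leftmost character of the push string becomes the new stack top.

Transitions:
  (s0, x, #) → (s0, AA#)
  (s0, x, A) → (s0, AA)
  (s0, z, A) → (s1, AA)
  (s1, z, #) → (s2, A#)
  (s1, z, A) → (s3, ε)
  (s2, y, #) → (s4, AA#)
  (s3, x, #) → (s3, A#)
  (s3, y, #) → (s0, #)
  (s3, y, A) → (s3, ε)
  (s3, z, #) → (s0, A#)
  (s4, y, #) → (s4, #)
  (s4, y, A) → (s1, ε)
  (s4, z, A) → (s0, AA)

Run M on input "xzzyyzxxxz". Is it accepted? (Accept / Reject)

One accepting computation: (s0, xzzyyzxxxz, #) ⊢ (s0, zzyyzxxxz, AA#) ⊢ (s1, zyyzxxxz, AAA#) ⊢ (s3, yyzxxxz, AA#) ⊢ (s3, yzxxxz, A#) ⊢ (s3, zxxxz, #) ⊢ (s0, xxxz, A#) ⊢ (s0, xxz, AA#) ⊢ (s0, xz, AAA#) ⊢ (s0, z, AAAA#) ⊢ (s1, ε, AAAAA#)
All input consumed and state s1 ∈ F.

Accept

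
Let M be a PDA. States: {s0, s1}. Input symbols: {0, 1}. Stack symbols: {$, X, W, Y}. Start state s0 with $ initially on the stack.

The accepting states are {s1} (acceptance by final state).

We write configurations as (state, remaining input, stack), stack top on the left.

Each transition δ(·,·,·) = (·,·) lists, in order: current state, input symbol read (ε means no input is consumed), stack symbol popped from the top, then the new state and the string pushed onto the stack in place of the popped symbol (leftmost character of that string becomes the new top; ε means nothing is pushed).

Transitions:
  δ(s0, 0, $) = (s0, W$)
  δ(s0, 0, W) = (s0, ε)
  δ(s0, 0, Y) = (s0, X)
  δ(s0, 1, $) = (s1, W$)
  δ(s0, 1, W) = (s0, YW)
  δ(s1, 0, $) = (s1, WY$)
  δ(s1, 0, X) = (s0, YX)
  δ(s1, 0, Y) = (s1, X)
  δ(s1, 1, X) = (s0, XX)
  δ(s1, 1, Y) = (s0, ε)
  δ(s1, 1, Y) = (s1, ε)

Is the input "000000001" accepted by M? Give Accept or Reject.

Accept

One accepting computation: (s0, 000000001, $) ⊢ (s0, 00000001, W$) ⊢ (s0, 0000001, $) ⊢ (s0, 000001, W$) ⊢ (s0, 00001, $) ⊢ (s0, 0001, W$) ⊢ (s0, 001, $) ⊢ (s0, 01, W$) ⊢ (s0, 1, $) ⊢ (s1, ε, W$)
All input consumed and state s1 ∈ F.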